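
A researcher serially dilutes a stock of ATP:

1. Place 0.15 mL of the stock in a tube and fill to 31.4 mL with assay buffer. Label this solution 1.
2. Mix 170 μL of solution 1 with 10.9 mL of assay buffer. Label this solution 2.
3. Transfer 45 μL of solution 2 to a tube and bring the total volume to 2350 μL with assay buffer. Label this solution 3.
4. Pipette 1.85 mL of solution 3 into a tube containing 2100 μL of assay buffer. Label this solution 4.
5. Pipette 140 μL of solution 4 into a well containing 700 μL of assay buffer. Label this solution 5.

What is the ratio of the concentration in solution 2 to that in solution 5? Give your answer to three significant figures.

Step 1: 0.15 mL brought to 31.4 mL → factor 31.4/0.15 = 209.33
Step 2: 170 μL + 10.9 mL = 11070 μL total → factor 11070/170 = 65.118
Step 3: 45 μL brought to 2350 μL → factor 2350/45 = 52.222
Step 4: 1.85 mL + 2100 μL = 3.95 mL total → factor 3.95/1.85 = 2.1351
Step 5: 140 μL + 700 μL = 840 μL total → factor 840/140 = 6
Dilution factor to solution 2 = 13631; to solution 5 = 9.1195 × 10^6
[solution 2]/[solution 5] = (factor to solution 5)/(factor to solution 2) = 9.1195 × 10^6/13631 = 669

669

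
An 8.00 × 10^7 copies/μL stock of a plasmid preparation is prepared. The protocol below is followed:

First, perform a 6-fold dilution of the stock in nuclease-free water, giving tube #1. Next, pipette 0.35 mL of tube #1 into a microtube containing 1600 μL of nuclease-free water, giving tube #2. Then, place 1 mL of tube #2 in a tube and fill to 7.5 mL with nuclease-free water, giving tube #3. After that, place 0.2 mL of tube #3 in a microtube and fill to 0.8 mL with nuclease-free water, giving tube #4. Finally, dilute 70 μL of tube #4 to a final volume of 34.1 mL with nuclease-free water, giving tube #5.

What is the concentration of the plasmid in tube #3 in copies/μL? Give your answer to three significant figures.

Step 1: 6-fold → factor 6
Step 2: 0.35 mL + 1600 μL = 1.95 mL total → factor 1.95/0.35 = 5.5714
Step 3: 1 mL brought to 7.5 mL → factor 7.5/1 = 7.5
Dilution factor through tube #3 = 6 × 5.5714 × 7.5 = 250.71
[tube #3] = 8.00 × 10^7 copies/μL / 250.71 = 3.19 × 10^5 copies/μL

3.19 × 10^5 copies/μL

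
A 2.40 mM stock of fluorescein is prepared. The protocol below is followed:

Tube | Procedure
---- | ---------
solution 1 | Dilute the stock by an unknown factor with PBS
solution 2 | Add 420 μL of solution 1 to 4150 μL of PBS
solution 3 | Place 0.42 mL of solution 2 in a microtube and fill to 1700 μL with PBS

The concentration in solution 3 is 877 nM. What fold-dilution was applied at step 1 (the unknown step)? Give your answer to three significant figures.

Step 1: unknown factor x
Step 2: 420 μL + 4150 μL = 4570 μL total → factor 4570/420 = 10.881
Step 3: 0.42 mL brought to 1700 μL → factor 1.7/0.42 = 4.0476
Product of known-step factors = 44.042
Overall factor = 2.40 mM / (877 nM) = 2736.6
x = 2736.6 / 44.042 = 62.1

62.1-fold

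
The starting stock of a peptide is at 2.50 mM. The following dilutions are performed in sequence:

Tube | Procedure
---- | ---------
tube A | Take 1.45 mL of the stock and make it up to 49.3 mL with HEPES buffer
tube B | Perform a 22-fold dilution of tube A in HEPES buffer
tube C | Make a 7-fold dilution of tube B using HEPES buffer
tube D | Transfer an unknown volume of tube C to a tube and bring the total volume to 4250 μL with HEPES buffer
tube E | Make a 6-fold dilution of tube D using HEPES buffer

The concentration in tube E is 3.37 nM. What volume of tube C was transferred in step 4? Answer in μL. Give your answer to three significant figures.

Step 1: 1.45 mL brought to 49.3 mL → factor 49.3/1.45 = 34
Step 2: 22-fold → factor 22
Step 3: 7-fold → factor 7
Step 4: v brought to 4250 μL → factor = 4250 μL/v
Step 5: 6-fold → factor 6
Product of known-step factors = 31416
Overall factor = 2.50 mM / (3.37 nM) = 7.4184 × 10^5
Step-4 factor = 7.4184 × 10^5 / 31416 = 23.613
v = 4250 μL / 23.613 = 180 μL

180 μL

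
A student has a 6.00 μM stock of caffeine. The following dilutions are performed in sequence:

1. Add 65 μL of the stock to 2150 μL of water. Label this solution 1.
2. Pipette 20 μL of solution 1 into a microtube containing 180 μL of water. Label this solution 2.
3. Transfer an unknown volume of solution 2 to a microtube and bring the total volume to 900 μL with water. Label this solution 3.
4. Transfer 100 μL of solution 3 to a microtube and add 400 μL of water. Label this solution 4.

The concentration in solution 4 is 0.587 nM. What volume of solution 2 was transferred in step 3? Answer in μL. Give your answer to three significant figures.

Step 1: 65 μL + 2150 μL = 2215 μL total → factor 2215/65 = 34.077
Step 2: 20 μL + 180 μL = 200 μL total → factor 200/20 = 10
Step 3: v brought to 900 μL → factor = 900 μL/v
Step 4: 100 μL + 400 μL = 500 μL total → factor 500/100 = 5
Product of known-step factors = 1703.8
Overall factor = 6.00 μM / (0.587 nM) = 10221
Step-3 factor = 10221 / 1703.8 = 5.9991
v = 900 μL / 5.9991 = 150 μL

150 μL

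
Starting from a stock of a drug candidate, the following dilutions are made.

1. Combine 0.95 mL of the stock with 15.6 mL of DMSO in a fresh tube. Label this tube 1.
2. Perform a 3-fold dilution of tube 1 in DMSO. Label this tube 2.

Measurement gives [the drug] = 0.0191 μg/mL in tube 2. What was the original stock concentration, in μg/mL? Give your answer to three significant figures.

Step 1: 0.95 mL + 15.6 mL = 16.55 mL total → factor 16.55/0.95 = 17.421
Step 2: 3-fold → factor 3
Overall dilution factor = 17.421 × 3 = 52.263
Stock = 0.0191 μg/mL × 52.263 = 0.998 μg/mL

0.998 μg/mL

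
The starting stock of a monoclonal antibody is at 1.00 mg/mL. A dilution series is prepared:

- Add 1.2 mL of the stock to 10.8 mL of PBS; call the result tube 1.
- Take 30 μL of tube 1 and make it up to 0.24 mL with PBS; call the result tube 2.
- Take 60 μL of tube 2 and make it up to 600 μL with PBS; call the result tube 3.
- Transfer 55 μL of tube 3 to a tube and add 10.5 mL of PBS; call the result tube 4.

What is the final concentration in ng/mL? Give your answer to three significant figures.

6.51 ng/mL

Step 1: 1.2 mL + 10.8 mL = 12 mL total → factor 12/1.2 = 10
Step 2: 30 μL brought to 0.24 mL → factor 240/30 = 8
Step 3: 60 μL brought to 600 μL → factor 600/60 = 10
Step 4: 55 μL + 10.5 mL = 10555 μL total → factor 10555/55 = 191.91
Overall dilution factor = 10 × 8 × 10 × 191.91 = 1.5353 × 10^5
Final = 1.00 mg/mL / 1.5353 × 10^5 = 6.514 × 10^-6 mg/mL = 6.51 ng/mL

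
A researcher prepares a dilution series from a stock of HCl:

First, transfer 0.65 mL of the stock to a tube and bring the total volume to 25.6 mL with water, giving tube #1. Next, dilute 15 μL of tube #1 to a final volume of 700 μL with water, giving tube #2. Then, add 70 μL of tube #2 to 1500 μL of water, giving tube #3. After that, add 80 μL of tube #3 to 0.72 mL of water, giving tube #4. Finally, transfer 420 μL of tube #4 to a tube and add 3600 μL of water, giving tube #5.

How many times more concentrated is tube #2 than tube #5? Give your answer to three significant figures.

2.15 × 10^3

Step 1: 0.65 mL brought to 25.6 mL → factor 25.6/0.65 = 39.385
Step 2: 15 μL brought to 700 μL → factor 700/15 = 46.667
Step 3: 70 μL + 1500 μL = 1570 μL total → factor 1570/70 = 22.429
Step 4: 80 μL + 0.72 mL = 800 μL total → factor 800/80 = 10
Step 5: 420 μL + 3600 μL = 4020 μL total → factor 4020/420 = 9.5714
Dilution factor to tube #2 = 1837.9; to tube #5 = 3.9456 × 10^6
[tube #2]/[tube #5] = (factor to tube #5)/(factor to tube #2) = 3.9456 × 10^6/1837.9 = 2.15 × 10^3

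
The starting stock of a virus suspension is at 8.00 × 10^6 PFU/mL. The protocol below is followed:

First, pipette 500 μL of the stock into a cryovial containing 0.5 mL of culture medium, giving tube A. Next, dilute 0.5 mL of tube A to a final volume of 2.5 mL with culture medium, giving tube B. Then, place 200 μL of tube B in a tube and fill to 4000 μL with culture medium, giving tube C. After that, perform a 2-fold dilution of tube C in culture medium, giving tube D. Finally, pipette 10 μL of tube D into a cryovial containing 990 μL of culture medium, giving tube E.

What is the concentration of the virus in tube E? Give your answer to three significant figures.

Step 1: 500 μL + 0.5 mL = 1000 μL total → factor 1000/500 = 2
Step 2: 0.5 mL brought to 2.5 mL → factor 2.5/0.5 = 5
Step 3: 200 μL brought to 4000 μL → factor 4000/200 = 20
Step 4: 2-fold → factor 2
Step 5: 10 μL + 990 μL = 1000 μL total → factor 1000/10 = 100
Overall dilution factor = 2 × 5 × 20 × 2 × 100 = 40000
Final = 8.00 × 10^6 PFU/mL / 40000 = 200 PFU/mL

200 PFU/mL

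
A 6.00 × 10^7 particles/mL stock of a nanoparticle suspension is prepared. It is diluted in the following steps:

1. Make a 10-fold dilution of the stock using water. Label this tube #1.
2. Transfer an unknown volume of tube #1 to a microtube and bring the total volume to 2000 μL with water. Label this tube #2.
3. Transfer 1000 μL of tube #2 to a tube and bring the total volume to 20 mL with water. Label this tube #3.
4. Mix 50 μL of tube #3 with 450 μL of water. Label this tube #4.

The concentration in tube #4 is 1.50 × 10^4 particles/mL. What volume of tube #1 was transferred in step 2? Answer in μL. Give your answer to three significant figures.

Step 1: 10-fold → factor 10
Step 2: v brought to 2000 μL → factor = 2000 μL/v
Step 3: 1000 μL brought to 20 mL → factor 20000/1000 = 20
Step 4: 50 μL + 450 μL = 500 μL total → factor 500/50 = 10
Product of known-step factors = 2000
Overall factor = 6.00 × 10^7 particles/mL / (1.50 × 10^4 particles/mL) = 4000
Step-2 factor = 4000 / 2000 = 2
v = 2000 μL / 2 = 1.00 × 10^3 μL

1.00 × 10^3 μL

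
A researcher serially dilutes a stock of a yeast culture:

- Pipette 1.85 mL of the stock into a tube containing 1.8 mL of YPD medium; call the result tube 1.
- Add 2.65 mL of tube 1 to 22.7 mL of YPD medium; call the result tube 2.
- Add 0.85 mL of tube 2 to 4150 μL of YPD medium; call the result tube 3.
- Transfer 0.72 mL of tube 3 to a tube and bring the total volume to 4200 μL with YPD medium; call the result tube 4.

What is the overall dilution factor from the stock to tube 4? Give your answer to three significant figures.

648

Step 1: 1.85 mL + 1.8 mL = 3.65 mL total → factor 3.65/1.85 = 1.973
Step 2: 2.65 mL + 22.7 mL = 25.35 mL total → factor 25.35/2.65 = 9.566
Step 3: 0.85 mL + 4150 μL = 5 mL total → factor 5/0.85 = 5.8824
Step 4: 0.72 mL brought to 4200 μL → factor 4.2/0.72 = 5.8333
Overall dilution factor = 1.973 × 9.566 × 5.8824 × 5.8333 = 647.62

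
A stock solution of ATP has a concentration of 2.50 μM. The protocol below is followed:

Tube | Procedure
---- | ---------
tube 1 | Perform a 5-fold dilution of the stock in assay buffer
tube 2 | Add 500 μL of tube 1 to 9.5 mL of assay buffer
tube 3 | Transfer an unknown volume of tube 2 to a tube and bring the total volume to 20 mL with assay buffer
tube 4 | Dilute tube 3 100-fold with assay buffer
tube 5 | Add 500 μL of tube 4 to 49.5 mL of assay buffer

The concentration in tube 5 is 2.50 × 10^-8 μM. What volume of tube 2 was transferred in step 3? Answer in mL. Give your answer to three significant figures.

Step 1: 5-fold → factor 5
Step 2: 500 μL + 9.5 mL = 10000 μL total → factor 10000/500 = 20
Step 3: v brought to 20 mL → factor = 20 mL/v
Step 4: 100-fold → factor 100
Step 5: 500 μL + 49.5 mL = 50000 μL total → factor 50000/500 = 100
Product of known-step factors = 1 × 10^6
Overall factor = 2.50 μM / (2.50 × 10^-8 μM) = 1 × 10^8
Step-3 factor = 1 × 10^8 / 1 × 10^6 = 100
v = 20 mL / 100 = 0.200 mL

0.200 mL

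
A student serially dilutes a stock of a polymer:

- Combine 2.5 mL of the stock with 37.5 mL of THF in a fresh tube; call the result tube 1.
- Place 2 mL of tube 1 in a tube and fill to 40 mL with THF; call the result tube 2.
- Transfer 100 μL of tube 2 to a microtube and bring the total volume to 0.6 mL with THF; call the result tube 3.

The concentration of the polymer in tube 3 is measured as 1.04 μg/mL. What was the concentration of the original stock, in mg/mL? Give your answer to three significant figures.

Step 1: 2.5 mL + 37.5 mL = 40 mL total → factor 40/2.5 = 16
Step 2: 2 mL brought to 40 mL → factor 40/2 = 20
Step 3: 100 μL brought to 0.6 mL → factor 600/100 = 6
Overall dilution factor = 16 × 20 × 6 = 1920
Stock = 1.04 μg/mL × 1920 = 1997 μg/mL = 2.00 mg/mL

2.00 mg/mL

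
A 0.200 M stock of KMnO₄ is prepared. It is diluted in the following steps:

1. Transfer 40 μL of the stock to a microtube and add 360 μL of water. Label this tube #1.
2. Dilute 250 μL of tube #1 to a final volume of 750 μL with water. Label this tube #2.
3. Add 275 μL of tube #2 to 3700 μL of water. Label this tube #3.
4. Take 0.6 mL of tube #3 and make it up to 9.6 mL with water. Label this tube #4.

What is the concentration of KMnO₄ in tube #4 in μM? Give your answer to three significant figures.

Step 1: 40 μL + 360 μL = 400 μL total → factor 400/40 = 10
Step 2: 250 μL brought to 750 μL → factor 750/250 = 3
Step 3: 275 μL + 3700 μL = 3975 μL total → factor 3975/275 = 14.455
Step 4: 0.6 mL brought to 9.6 mL → factor 9.6/0.6 = 16
Overall dilution factor = 10 × 3 × 14.455 × 16 = 6938.2
Final = 0.200 M / 6938.2 = 2.883 × 10^-5 M = 28.8 μM

28.8 μM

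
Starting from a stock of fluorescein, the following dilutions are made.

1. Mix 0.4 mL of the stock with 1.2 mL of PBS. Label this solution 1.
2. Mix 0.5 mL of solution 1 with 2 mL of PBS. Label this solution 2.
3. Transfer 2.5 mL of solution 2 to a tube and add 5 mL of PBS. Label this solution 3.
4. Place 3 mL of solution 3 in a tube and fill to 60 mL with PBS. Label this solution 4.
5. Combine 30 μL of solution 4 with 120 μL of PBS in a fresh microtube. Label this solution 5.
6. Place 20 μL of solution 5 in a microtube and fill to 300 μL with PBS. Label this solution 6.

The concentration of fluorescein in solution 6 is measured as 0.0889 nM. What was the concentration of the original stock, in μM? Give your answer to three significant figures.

8.00 μM

Step 1: 0.4 mL + 1.2 mL = 1.6 mL total → factor 1.6/0.4 = 4
Step 2: 0.5 mL + 2 mL = 2.5 mL total → factor 2.5/0.5 = 5
Step 3: 2.5 mL + 5 mL = 7.5 mL total → factor 7.5/2.5 = 3
Step 4: 3 mL brought to 60 mL → factor 60/3 = 20
Step 5: 30 μL + 120 μL = 150 μL total → factor 150/30 = 5
Step 6: 20 μL brought to 300 μL → factor 300/20 = 15
Overall dilution factor = 4 × 5 × 3 × 20 × 5 × 15 = 90000
Stock = 0.0889 nM × 90000 = 8001 nM = 8.00 μM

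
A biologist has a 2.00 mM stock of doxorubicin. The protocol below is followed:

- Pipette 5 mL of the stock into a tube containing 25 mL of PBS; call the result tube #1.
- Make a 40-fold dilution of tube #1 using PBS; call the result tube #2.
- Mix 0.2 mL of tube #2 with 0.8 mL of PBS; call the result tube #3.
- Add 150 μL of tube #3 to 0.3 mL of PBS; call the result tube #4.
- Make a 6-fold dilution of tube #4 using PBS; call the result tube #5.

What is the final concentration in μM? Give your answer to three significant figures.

Step 1: 5 mL + 25 mL = 30 mL total → factor 30/5 = 6
Step 2: 40-fold → factor 40
Step 3: 0.2 mL + 0.8 mL = 1 mL total → factor 1/0.2 = 5
Step 4: 150 μL + 0.3 mL = 450 μL total → factor 450/150 = 3
Step 5: 6-fold → factor 6
Overall dilution factor = 6 × 40 × 5 × 3 × 6 = 21600
Final = 2.00 mM / 21600 = 9.259 × 10^-5 mM = 0.0926 μM

0.0926 μM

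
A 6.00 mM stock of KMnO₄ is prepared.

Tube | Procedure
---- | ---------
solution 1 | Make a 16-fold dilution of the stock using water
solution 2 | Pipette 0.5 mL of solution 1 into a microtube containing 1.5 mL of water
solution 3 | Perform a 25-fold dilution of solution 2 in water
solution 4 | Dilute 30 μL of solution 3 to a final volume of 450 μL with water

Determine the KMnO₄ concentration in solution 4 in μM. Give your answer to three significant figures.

0.250 μM

Step 1: 16-fold → factor 16
Step 2: 0.5 mL + 1.5 mL = 2 mL total → factor 2/0.5 = 4
Step 3: 25-fold → factor 25
Step 4: 30 μL brought to 450 μL → factor 450/30 = 15
Overall dilution factor = 16 × 4 × 25 × 15 = 24000
Final = 6.00 mM / 24000 = 0.0002500 mM = 0.250 μM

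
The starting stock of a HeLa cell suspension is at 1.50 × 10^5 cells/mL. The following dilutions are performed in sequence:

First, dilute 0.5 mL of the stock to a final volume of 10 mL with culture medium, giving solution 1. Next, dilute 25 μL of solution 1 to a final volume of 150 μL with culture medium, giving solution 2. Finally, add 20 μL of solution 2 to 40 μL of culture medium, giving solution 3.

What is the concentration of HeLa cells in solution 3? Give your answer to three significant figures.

Step 1: 0.5 mL brought to 10 mL → factor 10/0.5 = 20
Step 2: 25 μL brought to 150 μL → factor 150/25 = 6
Step 3: 20 μL + 40 μL = 60 μL total → factor 60/20 = 3
Overall dilution factor = 20 × 6 × 3 = 360
Final = 1.50 × 10^5 cells/mL / 360 = 417 cells/mL

417 cells/mL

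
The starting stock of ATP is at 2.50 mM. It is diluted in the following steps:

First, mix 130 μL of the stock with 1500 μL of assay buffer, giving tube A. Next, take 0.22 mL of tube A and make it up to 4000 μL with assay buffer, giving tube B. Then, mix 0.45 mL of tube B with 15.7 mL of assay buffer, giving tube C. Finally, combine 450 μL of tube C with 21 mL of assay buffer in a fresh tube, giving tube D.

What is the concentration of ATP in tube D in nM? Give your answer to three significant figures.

Step 1: 130 μL + 1500 μL = 1630 μL total → factor 1630/130 = 12.538
Step 2: 0.22 mL brought to 4000 μL → factor 4/0.22 = 18.182
Step 3: 0.45 mL + 15.7 mL = 16.15 mL total → factor 16.15/0.45 = 35.889
Step 4: 450 μL + 21 mL = 21450 μL total → factor 21450/450 = 47.667
Overall dilution factor = 12.538 × 18.182 × 35.889 × 47.667 = 3.8999 × 10^5
Final = 2.50 mM / 3.8999 × 10^5 = 6.410 × 10^-6 mM = 6.41 nM

6.41 nM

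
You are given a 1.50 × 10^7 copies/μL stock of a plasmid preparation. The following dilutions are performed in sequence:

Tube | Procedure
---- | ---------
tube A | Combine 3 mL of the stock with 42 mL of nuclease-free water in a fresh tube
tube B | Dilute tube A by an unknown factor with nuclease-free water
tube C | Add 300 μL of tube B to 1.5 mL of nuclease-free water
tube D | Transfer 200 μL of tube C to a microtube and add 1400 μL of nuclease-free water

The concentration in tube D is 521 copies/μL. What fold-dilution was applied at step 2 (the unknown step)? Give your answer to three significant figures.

40.0-fold

Step 1: 3 mL + 42 mL = 45 mL total → factor 45/3 = 15
Step 2: unknown factor x
Step 3: 300 μL + 1.5 mL = 1800 μL total → factor 1800/300 = 6
Step 4: 200 μL + 1400 μL = 1600 μL total → factor 1600/200 = 8
Product of known-step factors = 720
Overall factor = 1.50 × 10^7 copies/μL / (521 copies/μL) = 28791
x = 28791 / 720 = 40.0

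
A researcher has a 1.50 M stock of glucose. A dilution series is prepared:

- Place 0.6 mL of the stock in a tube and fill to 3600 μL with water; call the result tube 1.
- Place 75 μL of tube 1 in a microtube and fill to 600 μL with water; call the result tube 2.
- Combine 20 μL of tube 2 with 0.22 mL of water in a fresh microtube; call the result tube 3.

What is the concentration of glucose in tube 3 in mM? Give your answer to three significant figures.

2.60 mM

Step 1: 0.6 mL brought to 3600 μL → factor 3.6/0.6 = 6
Step 2: 75 μL brought to 600 μL → factor 600/75 = 8
Step 3: 20 μL + 0.22 mL = 240 μL total → factor 240/20 = 12
Overall dilution factor = 6 × 8 × 12 = 576
Final = 1.50 M / 576 = 0.002604 M = 2.60 mM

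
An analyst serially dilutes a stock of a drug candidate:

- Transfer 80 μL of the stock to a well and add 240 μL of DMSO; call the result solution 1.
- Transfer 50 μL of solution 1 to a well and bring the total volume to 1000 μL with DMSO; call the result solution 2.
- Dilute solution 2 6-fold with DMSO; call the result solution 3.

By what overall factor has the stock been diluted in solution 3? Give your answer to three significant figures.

Step 1: 80 μL + 240 μL = 320 μL total → factor 320/80 = 4
Step 2: 50 μL brought to 1000 μL → factor 1000/50 = 20
Step 3: 6-fold → factor 6
Overall dilution factor = 4 × 20 × 6 = 480

480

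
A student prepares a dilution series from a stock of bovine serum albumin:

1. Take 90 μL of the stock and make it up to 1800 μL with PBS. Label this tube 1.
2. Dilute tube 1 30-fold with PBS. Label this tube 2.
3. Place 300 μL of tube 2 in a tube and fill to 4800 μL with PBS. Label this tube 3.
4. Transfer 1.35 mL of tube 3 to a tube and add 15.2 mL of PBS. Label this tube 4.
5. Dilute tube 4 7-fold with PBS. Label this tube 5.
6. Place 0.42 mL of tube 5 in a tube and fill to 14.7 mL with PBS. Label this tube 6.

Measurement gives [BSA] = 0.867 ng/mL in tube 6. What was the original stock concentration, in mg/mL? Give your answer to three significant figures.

25.0 mg/mL

Step 1: 90 μL brought to 1800 μL → factor 1800/90 = 20
Step 2: 30-fold → factor 30
Step 3: 300 μL brought to 4800 μL → factor 4800/300 = 16
Step 4: 1.35 mL + 15.2 mL = 16.55 mL total → factor 16.55/1.35 = 12.259
Step 5: 7-fold → factor 7
Step 6: 0.42 mL brought to 14.7 mL → factor 14.7/0.42 = 35
Overall dilution factor = 20 × 30 × 16 × 12.259 × 7 × 35 = 2.8834 × 10^7
Stock = 0.867 ng/mL × 2.8834 × 10^7 = 2.500 × 10^7 ng/mL = 25.0 mg/mL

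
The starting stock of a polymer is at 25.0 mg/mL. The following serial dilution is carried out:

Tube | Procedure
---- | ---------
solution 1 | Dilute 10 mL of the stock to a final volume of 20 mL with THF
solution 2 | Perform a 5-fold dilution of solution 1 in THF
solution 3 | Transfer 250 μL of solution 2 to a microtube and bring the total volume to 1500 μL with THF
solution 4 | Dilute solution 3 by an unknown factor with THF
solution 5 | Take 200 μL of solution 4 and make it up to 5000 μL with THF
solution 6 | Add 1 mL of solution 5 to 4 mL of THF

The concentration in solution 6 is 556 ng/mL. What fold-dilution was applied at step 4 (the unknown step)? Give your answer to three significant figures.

6.00-fold

Step 1: 10 mL brought to 20 mL → factor 20/10 = 2
Step 2: 5-fold → factor 5
Step 3: 250 μL brought to 1500 μL → factor 1500/250 = 6
Step 4: unknown factor x
Step 5: 200 μL brought to 5000 μL → factor 5000/200 = 25
Step 6: 1 mL + 4 mL = 5 mL total → factor 5/1 = 5
Product of known-step factors = 7500
Overall factor = 25.0 mg/mL / (556 ng/mL) = 44964
x = 44964 / 7500 = 6.00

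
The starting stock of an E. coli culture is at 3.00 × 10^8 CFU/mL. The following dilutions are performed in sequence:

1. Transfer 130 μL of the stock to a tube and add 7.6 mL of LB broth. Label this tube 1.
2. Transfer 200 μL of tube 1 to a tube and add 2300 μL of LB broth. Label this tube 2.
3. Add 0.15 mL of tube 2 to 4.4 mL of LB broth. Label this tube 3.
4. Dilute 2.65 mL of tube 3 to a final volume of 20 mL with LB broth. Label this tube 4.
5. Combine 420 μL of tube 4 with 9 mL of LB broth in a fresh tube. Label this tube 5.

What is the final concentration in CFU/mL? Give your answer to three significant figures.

78.6 CFU/mL

Step 1: 130 μL + 7.6 mL = 7730 μL total → factor 7730/130 = 59.462
Step 2: 200 μL + 2300 μL = 2500 μL total → factor 2500/200 = 12.5
Step 3: 0.15 mL + 4.4 mL = 4.55 mL total → factor 4.55/0.15 = 30.333
Step 4: 2.65 mL brought to 20 mL → factor 20/2.65 = 7.5472
Step 5: 420 μL + 9 mL = 9420 μL total → factor 9420/420 = 22.429
Overall dilution factor = 59.462 × 12.5 × 30.333 × 7.5472 × 22.429 = 3.8164 × 10^6
Final = 3.00 × 10^8 CFU/mL / 3.8164 × 10^6 = 78.6 CFU/mL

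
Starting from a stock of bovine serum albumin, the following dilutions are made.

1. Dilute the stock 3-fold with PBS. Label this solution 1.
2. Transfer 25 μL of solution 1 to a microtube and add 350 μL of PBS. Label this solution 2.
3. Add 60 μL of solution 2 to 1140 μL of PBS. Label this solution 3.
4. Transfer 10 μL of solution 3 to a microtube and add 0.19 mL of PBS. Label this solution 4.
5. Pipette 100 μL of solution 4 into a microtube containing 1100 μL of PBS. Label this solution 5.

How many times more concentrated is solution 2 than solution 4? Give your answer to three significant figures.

Step 1: 3-fold → factor 3
Step 2: 25 μL + 350 μL = 375 μL total → factor 375/25 = 15
Step 3: 60 μL + 1140 μL = 1200 μL total → factor 1200/60 = 20
Step 4: 10 μL + 0.19 mL = 200 μL total → factor 200/10 = 20
Dilution factor to solution 2 = 45; to solution 4 = 18000
[solution 2]/[solution 4] = (factor to solution 4)/(factor to solution 2) = 18000/45 = 400

400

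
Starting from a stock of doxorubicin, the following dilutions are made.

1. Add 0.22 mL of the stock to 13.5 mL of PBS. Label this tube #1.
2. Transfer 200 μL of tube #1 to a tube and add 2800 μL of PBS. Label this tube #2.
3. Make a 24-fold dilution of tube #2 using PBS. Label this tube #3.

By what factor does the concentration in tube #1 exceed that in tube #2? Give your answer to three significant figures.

Step 1: 0.22 mL + 13.5 mL = 13.72 mL total → factor 13.72/0.22 = 62.364
Step 2: 200 μL + 2800 μL = 3000 μL total → factor 3000/200 = 15
Dilution factor to tube #1 = 62.364; to tube #2 = 935.45
[tube #1]/[tube #2] = (factor to tube #2)/(factor to tube #1) = 935.45/62.364 = 15.0

15.0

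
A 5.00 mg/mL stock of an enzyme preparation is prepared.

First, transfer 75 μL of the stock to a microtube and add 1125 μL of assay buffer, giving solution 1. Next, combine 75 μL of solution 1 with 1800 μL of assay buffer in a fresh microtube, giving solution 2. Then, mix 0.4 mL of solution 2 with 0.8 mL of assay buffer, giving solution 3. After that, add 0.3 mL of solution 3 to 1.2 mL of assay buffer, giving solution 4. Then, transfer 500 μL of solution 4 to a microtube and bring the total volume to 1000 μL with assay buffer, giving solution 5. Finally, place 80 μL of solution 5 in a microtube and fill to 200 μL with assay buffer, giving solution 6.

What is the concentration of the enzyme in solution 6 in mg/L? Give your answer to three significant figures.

0.167 mg/L

Step 1: 75 μL + 1125 μL = 1200 μL total → factor 1200/75 = 16
Step 2: 75 μL + 1800 μL = 1875 μL total → factor 1875/75 = 25
Step 3: 0.4 mL + 0.8 mL = 1.2 mL total → factor 1.2/0.4 = 3
Step 4: 0.3 mL + 1.2 mL = 1.5 mL total → factor 1.5/0.3 = 5
Step 5: 500 μL brought to 1000 μL → factor 1000/500 = 2
Step 6: 80 μL brought to 200 μL → factor 200/80 = 2.5
Overall dilution factor = 16 × 25 × 3 × 5 × 2 × 2.5 = 30000
Final = 5.00 mg/mL / 30000 = 0.0001667 mg/mL = 0.167 mg/L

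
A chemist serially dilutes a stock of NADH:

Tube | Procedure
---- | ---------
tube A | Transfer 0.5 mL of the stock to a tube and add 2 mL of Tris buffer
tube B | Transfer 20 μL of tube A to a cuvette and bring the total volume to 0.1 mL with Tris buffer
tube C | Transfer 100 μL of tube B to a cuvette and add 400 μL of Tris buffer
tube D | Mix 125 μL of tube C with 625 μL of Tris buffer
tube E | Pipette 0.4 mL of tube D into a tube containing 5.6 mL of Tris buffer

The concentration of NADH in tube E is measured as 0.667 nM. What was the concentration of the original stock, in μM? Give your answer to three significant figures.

7.50 μM

Step 1: 0.5 mL + 2 mL = 2.5 mL total → factor 2.5/0.5 = 5
Step 2: 20 μL brought to 0.1 mL → factor 100/20 = 5
Step 3: 100 μL + 400 μL = 500 μL total → factor 500/100 = 5
Step 4: 125 μL + 625 μL = 750 μL total → factor 750/125 = 6
Step 5: 0.4 mL + 5.6 mL = 6 mL total → factor 6/0.4 = 15
Overall dilution factor = 5 × 5 × 5 × 6 × 15 = 11250
Stock = 0.667 nM × 11250 = 7504 nM = 7.50 μM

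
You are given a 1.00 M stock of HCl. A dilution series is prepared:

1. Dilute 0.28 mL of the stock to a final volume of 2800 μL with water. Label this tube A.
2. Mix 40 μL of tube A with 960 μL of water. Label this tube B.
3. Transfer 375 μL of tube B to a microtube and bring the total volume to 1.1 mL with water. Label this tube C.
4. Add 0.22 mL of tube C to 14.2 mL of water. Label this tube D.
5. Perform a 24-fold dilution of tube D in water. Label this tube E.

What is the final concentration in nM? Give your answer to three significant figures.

Step 1: 0.28 mL brought to 2800 μL → factor 2.8/0.28 = 10
Step 2: 40 μL + 960 μL = 1000 μL total → factor 1000/40 = 25
Step 3: 375 μL brought to 1.1 mL → factor 1100/375 = 2.9333
Step 4: 0.22 mL + 14.2 mL = 14.42 mL total → factor 14.42/0.22 = 65.545
Step 5: 24-fold → factor 24
Overall dilution factor = 10 × 25 × 2.9333 × 65.545 × 24 = 1.1536 × 10^6
Final = 1.00 M / 1.1536 × 10^6 = 8.669 × 10^-7 M = 867 nM

867 nM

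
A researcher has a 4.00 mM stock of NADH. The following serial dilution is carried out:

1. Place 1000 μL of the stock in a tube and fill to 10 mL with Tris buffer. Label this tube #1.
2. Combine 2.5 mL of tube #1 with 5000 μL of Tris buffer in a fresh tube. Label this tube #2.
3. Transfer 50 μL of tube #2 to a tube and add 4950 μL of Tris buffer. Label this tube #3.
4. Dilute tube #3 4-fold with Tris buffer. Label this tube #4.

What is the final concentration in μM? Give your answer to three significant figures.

Step 1: 1000 μL brought to 10 mL → factor 10000/1000 = 10
Step 2: 2.5 mL + 5000 μL = 7.5 mL total → factor 7.5/2.5 = 3
Step 3: 50 μL + 4950 μL = 5000 μL total → factor 5000/50 = 100
Step 4: 4-fold → factor 4
Overall dilution factor = 10 × 3 × 100 × 4 = 12000
Final = 4.00 mM / 12000 = 0.0003333 mM = 0.333 μM

0.333 μM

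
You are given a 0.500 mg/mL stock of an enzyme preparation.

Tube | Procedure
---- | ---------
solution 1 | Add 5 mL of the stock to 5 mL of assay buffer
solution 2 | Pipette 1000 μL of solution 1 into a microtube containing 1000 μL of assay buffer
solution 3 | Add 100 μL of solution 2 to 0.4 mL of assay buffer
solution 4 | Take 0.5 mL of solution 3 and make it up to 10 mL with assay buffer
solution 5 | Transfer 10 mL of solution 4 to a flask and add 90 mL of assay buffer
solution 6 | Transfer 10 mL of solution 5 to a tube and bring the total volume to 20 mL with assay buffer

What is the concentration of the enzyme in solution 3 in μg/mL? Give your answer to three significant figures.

Step 1: 5 mL + 5 mL = 10 mL total → factor 10/5 = 2
Step 2: 1000 μL + 1000 μL = 2000 μL total → factor 2000/1000 = 2
Step 3: 100 μL + 0.4 mL = 500 μL total → factor 500/100 = 5
Dilution factor through solution 3 = 2 × 2 × 5 = 20
[solution 3] = 0.500 mg/mL / 20 = 0.02500 mg/mL = 25.0 μg/mL

25.0 μg/mL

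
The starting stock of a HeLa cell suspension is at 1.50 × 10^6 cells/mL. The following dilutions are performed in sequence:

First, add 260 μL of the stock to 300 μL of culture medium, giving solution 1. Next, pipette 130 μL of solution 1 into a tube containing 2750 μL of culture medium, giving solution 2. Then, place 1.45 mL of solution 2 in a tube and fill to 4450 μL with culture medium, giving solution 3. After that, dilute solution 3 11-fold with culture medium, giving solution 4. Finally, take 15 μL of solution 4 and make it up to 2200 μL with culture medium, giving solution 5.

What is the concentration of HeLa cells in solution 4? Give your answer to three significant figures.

Step 1: 260 μL + 300 μL = 560 μL total → factor 560/260 = 2.1538
Step 2: 130 μL + 2750 μL = 2880 μL total → factor 2880/130 = 22.154
Step 3: 1.45 mL brought to 4450 μL → factor 4.45/1.45 = 3.069
Step 4: 11-fold → factor 11
Dilution factor through solution 4 = 2.1538 × 22.154 × 3.069 × 11 = 1610.8
[solution 4] = 1.50 × 10^6 cells/mL / 1610.8 = 931 cells/mL

931 cells/mL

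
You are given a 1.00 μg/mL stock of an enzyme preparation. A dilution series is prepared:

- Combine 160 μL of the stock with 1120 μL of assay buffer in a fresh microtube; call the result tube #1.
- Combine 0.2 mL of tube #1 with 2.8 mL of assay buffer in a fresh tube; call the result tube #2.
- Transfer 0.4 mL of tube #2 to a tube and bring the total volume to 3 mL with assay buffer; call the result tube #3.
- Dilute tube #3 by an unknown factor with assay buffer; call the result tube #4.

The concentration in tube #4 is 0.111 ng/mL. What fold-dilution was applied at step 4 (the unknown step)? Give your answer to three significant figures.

10.0-fold

Step 1: 160 μL + 1120 μL = 1280 μL total → factor 1280/160 = 8
Step 2: 0.2 mL + 2.8 mL = 3 mL total → factor 3/0.2 = 15
Step 3: 0.4 mL brought to 3 mL → factor 3/0.4 = 7.5
Step 4: unknown factor x
Product of known-step factors = 900
Overall factor = 1.00 μg/mL / (0.111 ng/mL) = 9009
x = 9009 / 900 = 10.0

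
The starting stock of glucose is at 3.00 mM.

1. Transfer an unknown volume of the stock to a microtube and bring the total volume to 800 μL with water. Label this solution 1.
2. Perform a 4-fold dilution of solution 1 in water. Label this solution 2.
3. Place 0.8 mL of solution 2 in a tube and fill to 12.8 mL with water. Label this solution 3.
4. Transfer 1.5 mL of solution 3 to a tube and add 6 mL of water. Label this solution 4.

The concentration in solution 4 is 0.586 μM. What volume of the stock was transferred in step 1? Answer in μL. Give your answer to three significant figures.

50.0 μL

Step 1: v brought to 800 μL → factor = 800 μL/v
Step 2: 4-fold → factor 4
Step 3: 0.8 mL brought to 12.8 mL → factor 12.8/0.8 = 16
Step 4: 1.5 mL + 6 mL = 7.5 mL total → factor 7.5/1.5 = 5
Product of known-step factors = 320
Overall factor = 3.00 mM / (0.586 μM) = 5119.5
Step-1 factor = 5119.5 / 320 = 15.998
v = 800 μL / 15.998 = 50.0 μL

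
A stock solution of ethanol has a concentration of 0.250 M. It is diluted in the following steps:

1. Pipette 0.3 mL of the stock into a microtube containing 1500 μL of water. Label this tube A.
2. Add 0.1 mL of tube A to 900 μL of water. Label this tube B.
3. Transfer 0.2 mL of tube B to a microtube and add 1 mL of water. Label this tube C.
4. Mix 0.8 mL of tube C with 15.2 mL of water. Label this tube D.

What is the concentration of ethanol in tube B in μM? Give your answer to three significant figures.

4.17 × 10^3 μM

Step 1: 0.3 mL + 1500 μL = 1.8 mL total → factor 1.8/0.3 = 6
Step 2: 0.1 mL + 900 μL = 1 mL total → factor 1/0.1 = 10
Dilution factor through tube B = 6 × 10 = 60
[tube B] = 0.250 M / 60 = 0.004167 M = 4.17 × 10^3 μM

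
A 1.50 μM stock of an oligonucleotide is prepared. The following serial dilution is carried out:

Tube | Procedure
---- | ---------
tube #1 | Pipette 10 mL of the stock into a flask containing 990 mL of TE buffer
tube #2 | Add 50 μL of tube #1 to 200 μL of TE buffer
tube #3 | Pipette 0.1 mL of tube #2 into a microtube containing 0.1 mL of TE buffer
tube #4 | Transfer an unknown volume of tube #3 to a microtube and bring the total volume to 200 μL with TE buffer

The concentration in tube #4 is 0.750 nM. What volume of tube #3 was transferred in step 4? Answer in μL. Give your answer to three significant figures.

Step 1: 10 mL + 990 mL = 1000 mL total → factor 1000/10 = 100
Step 2: 50 μL + 200 μL = 250 μL total → factor 250/50 = 5
Step 3: 0.1 mL + 0.1 mL = 0.2 mL total → factor 0.2/0.1 = 2
Step 4: v brought to 200 μL → factor = 200 μL/v
Product of known-step factors = 1000
Overall factor = 1.50 μM / (0.750 nM) = 2000
Step-4 factor = 2000 / 1000 = 2
v = 200 μL / 2 = 100 μL

100 μL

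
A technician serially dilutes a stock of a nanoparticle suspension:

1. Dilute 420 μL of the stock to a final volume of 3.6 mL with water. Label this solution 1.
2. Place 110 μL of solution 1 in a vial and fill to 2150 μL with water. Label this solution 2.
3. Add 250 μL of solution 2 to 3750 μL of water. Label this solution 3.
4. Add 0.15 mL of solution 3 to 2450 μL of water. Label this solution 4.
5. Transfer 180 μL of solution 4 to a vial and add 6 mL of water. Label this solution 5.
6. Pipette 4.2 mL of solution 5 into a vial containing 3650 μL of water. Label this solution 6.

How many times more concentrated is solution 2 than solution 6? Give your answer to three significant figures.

Step 1: 420 μL brought to 3.6 mL → factor 3600/420 = 8.5714
Step 2: 110 μL brought to 2150 μL → factor 2150/110 = 19.545
Step 3: 250 μL + 3750 μL = 4000 μL total → factor 4000/250 = 16
Step 4: 0.15 mL + 2450 μL = 2.6 mL total → factor 2.6/0.15 = 17.333
Step 5: 180 μL + 6 mL = 6180 μL total → factor 6180/180 = 34.333
Step 6: 4.2 mL + 3650 μL = 7.85 mL total → factor 7.85/4.2 = 1.869
Dilution factor to solution 2 = 167.53; to solution 6 = 2.9815 × 10^6
[solution 2]/[solution 6] = (factor to solution 6)/(factor to solution 2) = 2.9815 × 10^6/167.53 = 1.78 × 10^4

1.78 × 10^4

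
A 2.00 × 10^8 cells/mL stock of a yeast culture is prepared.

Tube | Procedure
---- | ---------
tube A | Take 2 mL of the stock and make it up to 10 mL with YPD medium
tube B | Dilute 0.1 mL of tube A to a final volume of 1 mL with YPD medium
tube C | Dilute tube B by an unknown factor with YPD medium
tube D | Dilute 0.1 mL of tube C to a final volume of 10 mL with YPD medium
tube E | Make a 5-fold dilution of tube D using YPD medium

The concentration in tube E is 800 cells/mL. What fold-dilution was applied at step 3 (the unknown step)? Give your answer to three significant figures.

Step 1: 2 mL brought to 10 mL → factor 10/2 = 5
Step 2: 0.1 mL brought to 1 mL → factor 1/0.1 = 10
Step 3: unknown factor x
Step 4: 0.1 mL brought to 10 mL → factor 10/0.1 = 100
Step 5: 5-fold → factor 5
Product of known-step factors = 25000
Overall factor = 2.00 × 10^8 cells/mL / (800 cells/mL) = 2.5 × 10^5
x = 2.5 × 10^5 / 25000 = 10.0

10.0-fold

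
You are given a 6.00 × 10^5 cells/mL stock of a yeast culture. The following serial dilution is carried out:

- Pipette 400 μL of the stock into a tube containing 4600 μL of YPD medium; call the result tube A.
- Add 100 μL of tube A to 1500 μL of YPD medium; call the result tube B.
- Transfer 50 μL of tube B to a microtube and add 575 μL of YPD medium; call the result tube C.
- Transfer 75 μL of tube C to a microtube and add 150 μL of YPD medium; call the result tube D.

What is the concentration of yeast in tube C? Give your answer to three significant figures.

Step 1: 400 μL + 4600 μL = 5000 μL total → factor 5000/400 = 12.5
Step 2: 100 μL + 1500 μL = 1600 μL total → factor 1600/100 = 16
Step 3: 50 μL + 575 μL = 625 μL total → factor 625/50 = 12.5
Dilution factor through tube C = 12.5 × 16 × 12.5 = 2500
[tube C] = 6.00 × 10^5 cells/mL / 2500 = 240 cells/mL

240 cells/mL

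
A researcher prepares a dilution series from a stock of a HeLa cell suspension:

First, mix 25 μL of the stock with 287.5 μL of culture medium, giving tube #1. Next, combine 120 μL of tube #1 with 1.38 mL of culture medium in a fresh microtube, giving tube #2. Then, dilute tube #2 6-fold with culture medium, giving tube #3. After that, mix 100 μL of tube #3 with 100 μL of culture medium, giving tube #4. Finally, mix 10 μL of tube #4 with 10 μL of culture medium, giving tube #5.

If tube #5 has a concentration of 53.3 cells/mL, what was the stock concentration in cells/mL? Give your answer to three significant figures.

Step 1: 25 μL + 287.5 μL = 312.5 μL total → factor 312.5/25 = 12.5
Step 2: 120 μL + 1.38 mL = 1500 μL total → factor 1500/120 = 12.5
Step 3: 6-fold → factor 6
Step 4: 100 μL + 100 μL = 200 μL total → factor 200/100 = 2
Step 5: 10 μL + 10 μL = 20 μL total → factor 20/10 = 2
Overall dilution factor = 12.5 × 12.5 × 6 × 2 × 2 = 3750
Stock = 53.3 cells/mL × 3750 = 2.00 × 10^5 cells/mL

2.00 × 10^5 cells/mL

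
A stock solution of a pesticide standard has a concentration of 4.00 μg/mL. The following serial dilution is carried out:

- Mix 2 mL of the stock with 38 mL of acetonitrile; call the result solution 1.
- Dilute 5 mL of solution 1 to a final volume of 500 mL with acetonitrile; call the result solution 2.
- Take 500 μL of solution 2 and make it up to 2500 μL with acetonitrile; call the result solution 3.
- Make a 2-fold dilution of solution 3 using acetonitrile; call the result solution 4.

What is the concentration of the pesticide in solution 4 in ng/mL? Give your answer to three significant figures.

Step 1: 2 mL + 38 mL = 40 mL total → factor 40/2 = 20
Step 2: 5 mL brought to 500 mL → factor 500/5 = 100
Step 3: 500 μL brought to 2500 μL → factor 2500/500 = 5
Step 4: 2-fold → factor 2
Overall dilution factor = 20 × 100 × 5 × 2 = 20000
Final = 4.00 μg/mL / 20000 = 0.0002000 μg/mL = 0.200 ng/mL

0.200 ng/mL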